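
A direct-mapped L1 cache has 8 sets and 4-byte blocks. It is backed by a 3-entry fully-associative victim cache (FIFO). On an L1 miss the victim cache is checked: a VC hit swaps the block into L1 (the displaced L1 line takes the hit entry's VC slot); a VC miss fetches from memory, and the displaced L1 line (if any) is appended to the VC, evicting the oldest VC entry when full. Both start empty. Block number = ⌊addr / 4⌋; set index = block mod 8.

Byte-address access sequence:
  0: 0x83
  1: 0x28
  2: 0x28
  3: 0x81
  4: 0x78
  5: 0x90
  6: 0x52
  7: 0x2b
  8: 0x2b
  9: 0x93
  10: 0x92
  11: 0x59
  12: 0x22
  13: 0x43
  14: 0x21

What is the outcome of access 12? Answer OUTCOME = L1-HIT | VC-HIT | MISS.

  [0] addr=0x83 blk=32 s=0: MISS | VC []
  [1] addr=0x28 blk=10 s=2: MISS | VC []
  [2] addr=0x28 blk=10 s=2: L1-HIT | VC []
  [3] addr=0x81 blk=32 s=0: L1-HIT | VC []
  [4] addr=0x78 blk=30 s=6: MISS | VC []
  [5] addr=0x90 blk=36 s=4: MISS | VC []
  [6] addr=0x52 blk=20 s=4: MISS | VC [36]
  [7] addr=0x2b blk=10 s=2: L1-HIT | VC [36]
  [8] addr=0x2b blk=10 s=2: L1-HIT | VC [36]
  [9] addr=0x93 blk=36 s=4: VC-HIT | VC [20]
  [10] addr=0x92 blk=36 s=4: L1-HIT | VC [20]
  [11] addr=0x59 blk=22 s=6: MISS | VC [20, 30]
  [12] addr=0x22 blk=8 s=0: MISS | VC [20, 30, 32]
  [13] addr=0x43 blk=16 s=0: MISS | VC [30, 32, 8]
  [14] addr=0x21 blk=8 s=0: VC-HIT | VC [30, 32, 16]

OUTCOME = MISS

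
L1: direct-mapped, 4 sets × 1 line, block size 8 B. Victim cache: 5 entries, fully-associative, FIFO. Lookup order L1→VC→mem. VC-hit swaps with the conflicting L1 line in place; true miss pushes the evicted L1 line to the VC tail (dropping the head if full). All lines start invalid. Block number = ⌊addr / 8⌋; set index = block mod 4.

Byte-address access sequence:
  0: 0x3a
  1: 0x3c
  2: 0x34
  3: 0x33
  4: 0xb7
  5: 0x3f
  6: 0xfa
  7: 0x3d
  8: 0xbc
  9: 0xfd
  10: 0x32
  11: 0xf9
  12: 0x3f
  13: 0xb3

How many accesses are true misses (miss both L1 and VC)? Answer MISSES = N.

0: 0x3a (blk 7, set 3) → MISS  vc=[]
1: 0x3c (blk 7, set 3) → L1-HIT  vc=[]
2: 0x34 (blk 6, set 2) → MISS  vc=[]
3: 0x33 (blk 6, set 2) → L1-HIT  vc=[]
4: 0xb7 (blk 22, set 2) → MISS  vc=[6]
5: 0x3f (blk 7, set 3) → L1-HIT  vc=[6]
6: 0xfa (blk 31, set 3) → MISS  vc=[6, 7]
7: 0x3d (blk 7, set 3) → VC-HIT  vc=[6, 31]
8: 0xbc (blk 23, set 3) → MISS  vc=[6, 31, 7]
9: 0xfd (blk 31, set 3) → VC-HIT  vc=[6, 23, 7]
10: 0x32 (blk 6, set 2) → VC-HIT  vc=[22, 23, 7]
11: 0xf9 (blk 31, set 3) → L1-HIT  vc=[22, 23, 7]
12: 0x3f (blk 7, set 3) → VC-HIT  vc=[22, 23, 31]
13: 0xb3 (blk 22, set 2) → VC-HIT  vc=[6, 23, 31]

MISSES = 5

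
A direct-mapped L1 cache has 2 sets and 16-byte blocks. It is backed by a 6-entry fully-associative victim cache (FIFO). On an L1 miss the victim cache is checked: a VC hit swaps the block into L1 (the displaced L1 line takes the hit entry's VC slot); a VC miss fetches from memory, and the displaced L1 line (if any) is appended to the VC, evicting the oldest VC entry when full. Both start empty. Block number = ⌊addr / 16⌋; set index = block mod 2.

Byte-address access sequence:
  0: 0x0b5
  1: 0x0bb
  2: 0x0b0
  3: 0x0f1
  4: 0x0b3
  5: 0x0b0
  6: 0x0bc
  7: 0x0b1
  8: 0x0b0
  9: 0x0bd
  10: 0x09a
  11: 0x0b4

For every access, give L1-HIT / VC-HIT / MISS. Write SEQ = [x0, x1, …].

#0 0xb5→b11/s1 MISS; vc=[]
#1 0xbb→b11/s1 L1-HIT; vc=[]
#2 0xb0→b11/s1 L1-HIT; vc=[]
#3 0xf1→b15/s1 MISS; vc=[11]
#4 0xb3→b11/s1 VC-HIT; vc=[15]
#5 0xb0→b11/s1 L1-HIT; vc=[15]
#6 0xbc→b11/s1 L1-HIT; vc=[15]
#7 0xb1→b11/s1 L1-HIT; vc=[15]
#8 0xb0→b11/s1 L1-HIT; vc=[15]
#9 0xbd→b11/s1 L1-HIT; vc=[15]
#10 0x9a→b9/s1 MISS; vc=[15,11]
#11 0xb4→b11/s1 VC-HIT; vc=[15,9]

SEQ = [MISS, L1-HIT, L1-HIT, MISS, VC-HIT, L1-HIT, L1-HIT, L1-HIT, L1-HIT, L1-HIT, MISS, VC-HIT]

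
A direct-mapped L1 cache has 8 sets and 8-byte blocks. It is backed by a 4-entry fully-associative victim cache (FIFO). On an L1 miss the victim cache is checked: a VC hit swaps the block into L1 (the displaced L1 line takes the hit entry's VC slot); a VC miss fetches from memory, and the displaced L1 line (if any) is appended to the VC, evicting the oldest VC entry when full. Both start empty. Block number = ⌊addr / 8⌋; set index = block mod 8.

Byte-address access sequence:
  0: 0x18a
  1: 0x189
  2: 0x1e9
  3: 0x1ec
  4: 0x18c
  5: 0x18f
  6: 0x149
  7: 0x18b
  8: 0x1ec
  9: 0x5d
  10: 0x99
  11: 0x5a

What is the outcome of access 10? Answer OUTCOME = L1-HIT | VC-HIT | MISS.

OUTCOME = MISS

#0 0x18a→b49/s1 MISS; vc=[]
#1 0x189→b49/s1 L1-HIT; vc=[]
#2 0x1e9→b61/s5 MISS; vc=[]
#3 0x1ec→b61/s5 L1-HIT; vc=[]
#4 0x18c→b49/s1 L1-HIT; vc=[]
#5 0x18f→b49/s1 L1-HIT; vc=[]
#6 0x149→b41/s1 MISS; vc=[49]
#7 0x18b→b49/s1 VC-HIT; vc=[41]
#8 0x1ec→b61/s5 L1-HIT; vc=[41]
#9 0x5d→b11/s3 MISS; vc=[41]
#10 0x99→b19/s3 MISS; vc=[41,11]
#11 0x5a→b11/s3 VC-HIT; vc=[41,19]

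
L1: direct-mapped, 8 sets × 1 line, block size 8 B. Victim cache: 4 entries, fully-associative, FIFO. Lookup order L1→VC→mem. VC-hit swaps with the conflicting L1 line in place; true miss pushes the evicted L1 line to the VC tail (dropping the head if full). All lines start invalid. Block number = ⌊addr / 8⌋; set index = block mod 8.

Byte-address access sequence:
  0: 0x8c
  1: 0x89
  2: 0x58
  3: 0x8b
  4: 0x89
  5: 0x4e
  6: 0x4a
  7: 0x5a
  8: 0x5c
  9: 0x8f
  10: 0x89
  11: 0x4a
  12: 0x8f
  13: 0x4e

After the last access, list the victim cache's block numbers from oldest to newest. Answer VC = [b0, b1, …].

#0 0x8c→b17/s1 MISS; vc=[]
#1 0x89→b17/s1 L1-HIT; vc=[]
#2 0x58→b11/s3 MISS; vc=[]
#3 0x8b→b17/s1 L1-HIT; vc=[]
#4 0x89→b17/s1 L1-HIT; vc=[]
#5 0x4e→b9/s1 MISS; vc=[17]
#6 0x4a→b9/s1 L1-HIT; vc=[17]
#7 0x5a→b11/s3 L1-HIT; vc=[17]
#8 0x5c→b11/s3 L1-HIT; vc=[17]
#9 0x8f→b17/s1 VC-HIT; vc=[9]
#10 0x89→b17/s1 L1-HIT; vc=[9]
#11 0x4a→b9/s1 VC-HIT; vc=[17]
#12 0x8f→b17/s1 VC-HIT; vc=[9]
#13 0x4e→b9/s1 VC-HIT; vc=[17]

VC = [17]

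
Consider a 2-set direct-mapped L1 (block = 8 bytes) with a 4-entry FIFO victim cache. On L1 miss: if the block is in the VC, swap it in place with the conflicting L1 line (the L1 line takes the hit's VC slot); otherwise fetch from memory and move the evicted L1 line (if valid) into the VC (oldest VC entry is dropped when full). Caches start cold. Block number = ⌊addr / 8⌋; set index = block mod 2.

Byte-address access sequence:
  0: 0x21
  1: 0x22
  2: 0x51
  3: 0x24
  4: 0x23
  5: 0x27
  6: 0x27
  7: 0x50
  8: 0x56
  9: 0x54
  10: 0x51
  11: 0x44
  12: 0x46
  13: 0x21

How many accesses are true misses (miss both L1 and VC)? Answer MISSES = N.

MISSES = 3

  [0] addr=0x21 blk=4 s=0: MISS | VC []
  [1] addr=0x22 blk=4 s=0: L1-HIT | VC []
  [2] addr=0x51 blk=10 s=0: MISS | VC [4]
  [3] addr=0x24 blk=4 s=0: VC-HIT | VC [10]
  [4] addr=0x23 blk=4 s=0: L1-HIT | VC [10]
  [5] addr=0x27 blk=4 s=0: L1-HIT | VC [10]
  [6] addr=0x27 blk=4 s=0: L1-HIT | VC [10]
  [7] addr=0x50 blk=10 s=0: VC-HIT | VC [4]
  [8] addr=0x56 blk=10 s=0: L1-HIT | VC [4]
  [9] addr=0x54 blk=10 s=0: L1-HIT | VC [4]
  [10] addr=0x51 blk=10 s=0: L1-HIT | VC [4]
  [11] addr=0x44 blk=8 s=0: MISS | VC [4, 10]
  [12] addr=0x46 blk=8 s=0: L1-HIT | VC [4, 10]
  [13] addr=0x21 blk=4 s=0: VC-HIT | VC [8, 10]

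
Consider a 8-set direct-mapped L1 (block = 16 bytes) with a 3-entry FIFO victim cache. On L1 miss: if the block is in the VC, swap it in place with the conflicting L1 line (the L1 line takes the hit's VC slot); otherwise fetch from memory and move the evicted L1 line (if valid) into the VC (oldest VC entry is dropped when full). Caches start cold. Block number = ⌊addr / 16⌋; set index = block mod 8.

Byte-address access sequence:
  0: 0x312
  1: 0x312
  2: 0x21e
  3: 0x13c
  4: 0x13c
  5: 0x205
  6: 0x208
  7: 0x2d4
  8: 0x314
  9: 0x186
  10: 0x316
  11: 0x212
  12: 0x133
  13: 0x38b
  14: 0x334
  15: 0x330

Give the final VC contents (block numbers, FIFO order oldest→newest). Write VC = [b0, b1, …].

VC = [32, 24, 19]

0: 0x312 (blk 49, set 1) → MISS  vc=[]
1: 0x312 (blk 49, set 1) → L1-HIT  vc=[]
2: 0x21e (blk 33, set 1) → MISS  vc=[49]
3: 0x13c (blk 19, set 3) → MISS  vc=[49]
4: 0x13c (blk 19, set 3) → L1-HIT  vc=[49]
5: 0x205 (blk 32, set 0) → MISS  vc=[49]
6: 0x208 (blk 32, set 0) → L1-HIT  vc=[49]
7: 0x2d4 (blk 45, set 5) → MISS  vc=[49]
8: 0x314 (blk 49, set 1) → VC-HIT  vc=[33]
9: 0x186 (blk 24, set 0) → MISS  vc=[33, 32]
10: 0x316 (blk 49, set 1) → L1-HIT  vc=[33, 32]
11: 0x212 (blk 33, set 1) → VC-HIT  vc=[49, 32]
12: 0x133 (blk 19, set 3) → L1-HIT  vc=[49, 32]
13: 0x38b (blk 56, set 0) → MISS  vc=[49, 32, 24]
14: 0x334 (blk 51, set 3) → MISS  vc=[32, 24, 19]
15: 0x330 (blk 51, set 3) → L1-HIT  vc=[32, 24, 19]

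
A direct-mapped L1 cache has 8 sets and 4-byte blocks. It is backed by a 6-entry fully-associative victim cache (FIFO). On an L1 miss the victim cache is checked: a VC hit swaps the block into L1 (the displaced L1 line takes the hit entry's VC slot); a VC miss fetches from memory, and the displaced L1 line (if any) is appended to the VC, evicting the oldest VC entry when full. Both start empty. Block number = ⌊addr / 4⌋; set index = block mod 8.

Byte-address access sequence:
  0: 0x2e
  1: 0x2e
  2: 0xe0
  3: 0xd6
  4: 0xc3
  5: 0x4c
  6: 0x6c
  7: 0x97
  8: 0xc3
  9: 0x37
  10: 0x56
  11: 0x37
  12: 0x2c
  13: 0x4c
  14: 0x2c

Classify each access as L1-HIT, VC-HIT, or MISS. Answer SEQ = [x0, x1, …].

  [0] addr=0x2e blk=11 s=3: MISS | VC []
  [1] addr=0x2e blk=11 s=3: L1-HIT | VC []
  [2] addr=0xe0 blk=56 s=0: MISS | VC []
  [3] addr=0xd6 blk=53 s=5: MISS | VC []
  [4] addr=0xc3 blk=48 s=0: MISS | VC [56]
  [5] addr=0x4c blk=19 s=3: MISS | VC [56, 11]
  [6] addr=0x6c blk=27 s=3: MISS | VC [56, 11, 19]
  [7] addr=0x97 blk=37 s=5: MISS | VC [56, 11, 19, 53]
  [8] addr=0xc3 blk=48 s=0: L1-HIT | VC [56, 11, 19, 53]
  [9] addr=0x37 blk=13 s=5: MISS | VC [56, 11, 19, 53, 37]
  [10] addr=0x56 blk=21 s=5: MISS | VC [56, 11, 19, 53, 37, 13]
  [11] addr=0x37 blk=13 s=5: VC-HIT | VC [56, 11, 19, 53, 37, 21]
  [12] addr=0x2c blk=11 s=3: VC-HIT | VC [56, 27, 19, 53, 37, 21]
  [13] addr=0x4c blk=19 s=3: VC-HIT | VC [56, 27, 11, 53, 37, 21]
  [14] addr=0x2c blk=11 s=3: VC-HIT | VC [56, 27, 19, 53, 37, 21]

SEQ = [MISS, L1-HIT, MISS, MISS, MISS, MISS, MISS, MISS, L1-HIT, MISS, MISS, VC-HIT, VC-HIT, VC-HIT, VC-HIT]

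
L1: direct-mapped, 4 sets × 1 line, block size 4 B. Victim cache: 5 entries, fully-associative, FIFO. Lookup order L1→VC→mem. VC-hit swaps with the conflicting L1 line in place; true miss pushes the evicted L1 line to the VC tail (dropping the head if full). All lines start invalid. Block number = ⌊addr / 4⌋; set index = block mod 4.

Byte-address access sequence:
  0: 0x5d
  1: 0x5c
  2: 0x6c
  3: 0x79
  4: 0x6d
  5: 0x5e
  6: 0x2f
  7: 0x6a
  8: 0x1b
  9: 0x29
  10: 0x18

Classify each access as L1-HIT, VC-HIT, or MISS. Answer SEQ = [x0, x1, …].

SEQ = [MISS, L1-HIT, MISS, MISS, L1-HIT, VC-HIT, MISS, MISS, MISS, MISS, VC-HIT]

0: 0x5d (blk 23, set 3) → MISS  vc=[]
1: 0x5c (blk 23, set 3) → L1-HIT  vc=[]
2: 0x6c (blk 27, set 3) → MISS  vc=[23]
3: 0x79 (blk 30, set 2) → MISS  vc=[23]
4: 0x6d (blk 27, set 3) → L1-HIT  vc=[23]
5: 0x5e (blk 23, set 3) → VC-HIT  vc=[27]
6: 0x2f (blk 11, set 3) → MISS  vc=[27, 23]
7: 0x6a (blk 26, set 2) → MISS  vc=[27, 23, 30]
8: 0x1b (blk 6, set 2) → MISS  vc=[27, 23, 30, 26]
9: 0x29 (blk 10, set 2) → MISS  vc=[27, 23, 30, 26, 6]
10: 0x18 (blk 6, set 2) → VC-HIT  vc=[27, 23, 30, 26, 10]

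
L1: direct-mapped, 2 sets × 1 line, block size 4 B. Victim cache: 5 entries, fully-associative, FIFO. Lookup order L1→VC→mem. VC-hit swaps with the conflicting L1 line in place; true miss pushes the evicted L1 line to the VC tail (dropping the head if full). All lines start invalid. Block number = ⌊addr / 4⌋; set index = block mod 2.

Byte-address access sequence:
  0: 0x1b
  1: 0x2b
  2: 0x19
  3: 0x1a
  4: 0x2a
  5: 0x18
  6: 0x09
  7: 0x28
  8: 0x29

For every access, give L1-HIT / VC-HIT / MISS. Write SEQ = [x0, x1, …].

SEQ = [MISS, MISS, VC-HIT, L1-HIT, VC-HIT, VC-HIT, MISS, VC-HIT, L1-HIT]

#0 0x1b→b6/s0 MISS; vc=[]
#1 0x2b→b10/s0 MISS; vc=[6]
#2 0x19→b6/s0 VC-HIT; vc=[10]
#3 0x1a→b6/s0 L1-HIT; vc=[10]
#4 0x2a→b10/s0 VC-HIT; vc=[6]
#5 0x18→b6/s0 VC-HIT; vc=[10]
#6 0x9→b2/s0 MISS; vc=[10,6]
#7 0x28→b10/s0 VC-HIT; vc=[2,6]
#8 0x29→b10/s0 L1-HIT; vc=[2,6]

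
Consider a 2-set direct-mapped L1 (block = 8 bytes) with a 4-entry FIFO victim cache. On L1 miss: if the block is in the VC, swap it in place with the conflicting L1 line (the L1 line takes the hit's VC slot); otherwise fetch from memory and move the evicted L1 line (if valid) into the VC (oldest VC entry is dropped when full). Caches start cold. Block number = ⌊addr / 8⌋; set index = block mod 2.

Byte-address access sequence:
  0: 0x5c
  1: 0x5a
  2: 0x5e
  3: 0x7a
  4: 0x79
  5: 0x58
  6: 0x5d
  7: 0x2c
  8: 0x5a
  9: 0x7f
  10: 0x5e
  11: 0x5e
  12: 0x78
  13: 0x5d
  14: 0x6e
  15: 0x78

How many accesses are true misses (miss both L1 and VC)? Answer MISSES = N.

  [0] addr=0x5c blk=11 s=1: MISS | VC []
  [1] addr=0x5a blk=11 s=1: L1-HIT | VC []
  [2] addr=0x5e blk=11 s=1: L1-HIT | VC []
  [3] addr=0x7a blk=15 s=1: MISS | VC [11]
  [4] addr=0x79 blk=15 s=1: L1-HIT | VC [11]
  [5] addr=0x58 blk=11 s=1: VC-HIT | VC [15]
  [6] addr=0x5d blk=11 s=1: L1-HIT | VC [15]
  [7] addr=0x2c blk=5 s=1: MISS | VC [15, 11]
  [8] addr=0x5a blk=11 s=1: VC-HIT | VC [15, 5]
  [9] addr=0x7f blk=15 s=1: VC-HIT | VC [11, 5]
  [10] addr=0x5e blk=11 s=1: VC-HIT | VC [15, 5]
  [11] addr=0x5e blk=11 s=1: L1-HIT | VC [15, 5]
  [12] addr=0x78 blk=15 s=1: VC-HIT | VC [11, 5]
  [13] addr=0x5d blk=11 s=1: VC-HIT | VC [15, 5]
  [14] addr=0x6e blk=13 s=1: MISS | VC [15, 5, 11]
  [15] addr=0x78 blk=15 s=1: VC-HIT | VC [13, 5, 11]

MISSES = 4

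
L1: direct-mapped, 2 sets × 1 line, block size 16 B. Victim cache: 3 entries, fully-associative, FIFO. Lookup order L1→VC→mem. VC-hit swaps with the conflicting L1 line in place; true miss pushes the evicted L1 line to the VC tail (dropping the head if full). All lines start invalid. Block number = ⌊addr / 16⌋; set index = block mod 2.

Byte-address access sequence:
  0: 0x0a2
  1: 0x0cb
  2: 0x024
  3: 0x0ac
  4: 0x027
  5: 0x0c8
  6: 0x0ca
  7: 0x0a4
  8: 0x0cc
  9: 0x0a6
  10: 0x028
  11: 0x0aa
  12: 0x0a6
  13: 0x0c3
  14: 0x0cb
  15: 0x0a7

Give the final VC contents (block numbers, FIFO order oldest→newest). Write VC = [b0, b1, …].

#0 0xa2→b10/s0 MISS; vc=[]
#1 0xcb→b12/s0 MISS; vc=[10]
#2 0x24→b2/s0 MISS; vc=[10,12]
#3 0xac→b10/s0 VC-HIT; vc=[2,12]
#4 0x27→b2/s0 VC-HIT; vc=[10,12]
#5 0xc8→b12/s0 VC-HIT; vc=[10,2]
#6 0xca→b12/s0 L1-HIT; vc=[10,2]
#7 0xa4→b10/s0 VC-HIT; vc=[12,2]
#8 0xcc→b12/s0 VC-HIT; vc=[10,2]
#9 0xa6→b10/s0 VC-HIT; vc=[12,2]
#10 0x28→b2/s0 VC-HIT; vc=[12,10]
#11 0xaa→b10/s0 VC-HIT; vc=[12,2]
#12 0xa6→b10/s0 L1-HIT; vc=[12,2]
#13 0xc3→b12/s0 VC-HIT; vc=[10,2]
#14 0xcb→b12/s0 L1-HIT; vc=[10,2]
#15 0xa7→b10/s0 VC-HIT; vc=[12,2]

VC = [12, 2]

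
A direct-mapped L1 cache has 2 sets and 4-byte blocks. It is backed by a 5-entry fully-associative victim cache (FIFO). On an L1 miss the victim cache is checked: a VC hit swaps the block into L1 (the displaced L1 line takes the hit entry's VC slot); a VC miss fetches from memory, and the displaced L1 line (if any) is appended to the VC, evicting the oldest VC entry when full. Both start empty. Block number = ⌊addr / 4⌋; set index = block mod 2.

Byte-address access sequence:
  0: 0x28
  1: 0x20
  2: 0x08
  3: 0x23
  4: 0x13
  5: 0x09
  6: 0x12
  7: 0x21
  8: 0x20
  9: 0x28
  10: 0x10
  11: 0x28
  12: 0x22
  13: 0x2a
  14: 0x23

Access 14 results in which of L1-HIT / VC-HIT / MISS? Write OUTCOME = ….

  [0] addr=0x28 blk=10 s=0: MISS | VC []
  [1] addr=0x20 blk=8 s=0: MISS | VC [10]
  [2] addr=0x8 blk=2 s=0: MISS | VC [10, 8]
  [3] addr=0x23 blk=8 s=0: VC-HIT | VC [10, 2]
  [4] addr=0x13 blk=4 s=0: MISS | VC [10, 2, 8]
  [5] addr=0x9 blk=2 s=0: VC-HIT | VC [10, 4, 8]
  [6] addr=0x12 blk=4 s=0: VC-HIT | VC [10, 2, 8]
  [7] addr=0x21 blk=8 s=0: VC-HIT | VC [10, 2, 4]
  [8] addr=0x20 blk=8 s=0: L1-HIT | VC [10, 2, 4]
  [9] addr=0x28 blk=10 s=0: VC-HIT | VC [8, 2, 4]
  [10] addr=0x10 blk=4 s=0: VC-HIT | VC [8, 2, 10]
  [11] addr=0x28 blk=10 s=0: VC-HIT | VC [8, 2, 4]
  [12] addr=0x22 blk=8 s=0: VC-HIT | VC [10, 2, 4]
  [13] addr=0x2a blk=10 s=0: VC-HIT | VC [8, 2, 4]
  [14] addr=0x23 blk=8 s=0: VC-HIT | VC [10, 2, 4]

OUTCOME = VC-HIT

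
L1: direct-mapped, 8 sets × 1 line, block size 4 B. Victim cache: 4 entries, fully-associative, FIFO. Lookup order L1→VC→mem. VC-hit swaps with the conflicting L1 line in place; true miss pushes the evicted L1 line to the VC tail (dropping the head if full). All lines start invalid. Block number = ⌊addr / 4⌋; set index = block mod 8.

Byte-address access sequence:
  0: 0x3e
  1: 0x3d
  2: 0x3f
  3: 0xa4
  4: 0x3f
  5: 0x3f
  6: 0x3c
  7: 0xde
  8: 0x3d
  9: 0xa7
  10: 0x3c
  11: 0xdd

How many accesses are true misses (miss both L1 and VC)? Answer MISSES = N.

  [0] addr=0x3e blk=15 s=7: MISS | VC []
  [1] addr=0x3d blk=15 s=7: L1-HIT | VC []
  [2] addr=0x3f blk=15 s=7: L1-HIT | VC []
  [3] addr=0xa4 blk=41 s=1: MISS | VC []
  [4] addr=0x3f blk=15 s=7: L1-HIT | VC []
  [5] addr=0x3f blk=15 s=7: L1-HIT | VC []
  [6] addr=0x3c blk=15 s=7: L1-HIT | VC []
  [7] addr=0xde blk=55 s=7: MISS | VC [15]
  [8] addr=0x3d blk=15 s=7: VC-HIT | VC [55]
  [9] addr=0xa7 blk=41 s=1: L1-HIT | VC [55]
  [10] addr=0x3c blk=15 s=7: L1-HIT | VC [55]
  [11] addr=0xdd blk=55 s=7: VC-HIT | VC [15]

MISSES = 3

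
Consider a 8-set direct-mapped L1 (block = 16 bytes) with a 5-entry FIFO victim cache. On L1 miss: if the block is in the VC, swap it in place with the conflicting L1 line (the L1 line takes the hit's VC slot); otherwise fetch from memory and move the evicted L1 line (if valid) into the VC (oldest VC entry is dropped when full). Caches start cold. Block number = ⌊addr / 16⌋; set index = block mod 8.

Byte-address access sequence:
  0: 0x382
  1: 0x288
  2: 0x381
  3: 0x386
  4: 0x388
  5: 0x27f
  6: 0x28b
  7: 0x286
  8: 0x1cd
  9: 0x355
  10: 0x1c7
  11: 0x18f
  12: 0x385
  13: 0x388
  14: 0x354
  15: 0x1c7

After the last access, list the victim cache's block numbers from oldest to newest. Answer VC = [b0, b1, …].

VC = [24, 40]

#0 0x382→b56/s0 MISS; vc=[]
#1 0x288→b40/s0 MISS; vc=[56]
#2 0x381→b56/s0 VC-HIT; vc=[40]
#3 0x386→b56/s0 L1-HIT; vc=[40]
#4 0x388→b56/s0 L1-HIT; vc=[40]
#5 0x27f→b39/s7 MISS; vc=[40]
#6 0x28b→b40/s0 VC-HIT; vc=[56]
#7 0x286→b40/s0 L1-HIT; vc=[56]
#8 0x1cd→b28/s4 MISS; vc=[56]
#9 0x355→b53/s5 MISS; vc=[56]
#10 0x1c7→b28/s4 L1-HIT; vc=[56]
#11 0x18f→b24/s0 MISS; vc=[56,40]
#12 0x385→b56/s0 VC-HIT; vc=[24,40]
#13 0x388→b56/s0 L1-HIT; vc=[24,40]
#14 0x354→b53/s5 L1-HIT; vc=[24,40]
#15 0x1c7→b28/s4 L1-HIT; vc=[24,40]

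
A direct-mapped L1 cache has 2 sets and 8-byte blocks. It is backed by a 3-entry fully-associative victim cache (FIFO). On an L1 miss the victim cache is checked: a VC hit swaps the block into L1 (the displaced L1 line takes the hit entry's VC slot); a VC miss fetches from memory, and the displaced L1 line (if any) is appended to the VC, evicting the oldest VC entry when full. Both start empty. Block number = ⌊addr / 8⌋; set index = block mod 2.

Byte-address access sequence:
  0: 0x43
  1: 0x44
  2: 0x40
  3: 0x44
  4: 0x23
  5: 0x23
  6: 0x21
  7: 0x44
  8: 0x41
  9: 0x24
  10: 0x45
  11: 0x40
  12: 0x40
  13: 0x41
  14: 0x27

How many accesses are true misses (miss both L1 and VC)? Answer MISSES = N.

MISSES = 2

  [0] addr=0x43 blk=8 s=0: MISS | VC []
  [1] addr=0x44 blk=8 s=0: L1-HIT | VC []
  [2] addr=0x40 blk=8 s=0: L1-HIT | VC []
  [3] addr=0x44 blk=8 s=0: L1-HIT | VC []
  [4] addr=0x23 blk=4 s=0: MISS | VC [8]
  [5] addr=0x23 blk=4 s=0: L1-HIT | VC [8]
  [6] addr=0x21 blk=4 s=0: L1-HIT | VC [8]
  [7] addr=0x44 blk=8 s=0: VC-HIT | VC [4]
  [8] addr=0x41 blk=8 s=0: L1-HIT | VC [4]
  [9] addr=0x24 blk=4 s=0: VC-HIT | VC [8]
  [10] addr=0x45 blk=8 s=0: VC-HIT | VC [4]
  [11] addr=0x40 blk=8 s=0: L1-HIT | VC [4]
  [12] addr=0x40 blk=8 s=0: L1-HIT | VC [4]
  [13] addr=0x41 blk=8 s=0: L1-HIT | VC [4]
  [14] addr=0x27 blk=4 s=0: VC-HIT | VC [8]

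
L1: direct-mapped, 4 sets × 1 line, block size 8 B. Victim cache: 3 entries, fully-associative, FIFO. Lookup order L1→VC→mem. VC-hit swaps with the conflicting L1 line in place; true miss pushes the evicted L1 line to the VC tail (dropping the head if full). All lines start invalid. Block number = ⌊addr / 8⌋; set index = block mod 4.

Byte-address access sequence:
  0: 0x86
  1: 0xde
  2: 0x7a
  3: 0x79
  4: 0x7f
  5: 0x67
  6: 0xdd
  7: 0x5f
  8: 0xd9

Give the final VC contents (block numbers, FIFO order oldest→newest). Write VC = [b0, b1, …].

VC = [15, 16, 11]

  [0] addr=0x86 blk=16 s=0: MISS | VC []
  [1] addr=0xde blk=27 s=3: MISS | VC []
  [2] addr=0x7a blk=15 s=3: MISS | VC [27]
  [3] addr=0x79 blk=15 s=3: L1-HIT | VC [27]
  [4] addr=0x7f blk=15 s=3: L1-HIT | VC [27]
  [5] addr=0x67 blk=12 s=0: MISS | VC [27, 16]
  [6] addr=0xdd blk=27 s=3: VC-HIT | VC [15, 16]
  [7] addr=0x5f blk=11 s=3: MISS | VC [15, 16, 27]
  [8] addr=0xd9 blk=27 s=3: VC-HIT | VC [15, 16, 11]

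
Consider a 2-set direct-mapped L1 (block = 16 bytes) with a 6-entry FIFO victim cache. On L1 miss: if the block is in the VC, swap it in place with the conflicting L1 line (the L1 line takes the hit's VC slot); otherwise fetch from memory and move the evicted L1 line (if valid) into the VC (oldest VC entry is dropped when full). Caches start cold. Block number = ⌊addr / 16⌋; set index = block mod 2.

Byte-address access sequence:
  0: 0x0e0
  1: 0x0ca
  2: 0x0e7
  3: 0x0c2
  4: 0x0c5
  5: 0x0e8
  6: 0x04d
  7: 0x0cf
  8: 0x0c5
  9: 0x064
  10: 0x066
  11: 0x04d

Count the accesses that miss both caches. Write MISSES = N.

#0 0xe0→b14/s0 MISS; vc=[]
#1 0xca→b12/s0 MISS; vc=[14]
#2 0xe7→b14/s0 VC-HIT; vc=[12]
#3 0xc2→b12/s0 VC-HIT; vc=[14]
#4 0xc5→b12/s0 L1-HIT; vc=[14]
#5 0xe8→b14/s0 VC-HIT; vc=[12]
#6 0x4d→b4/s0 MISS; vc=[12,14]
#7 0xcf→b12/s0 VC-HIT; vc=[4,14]
#8 0xc5→b12/s0 L1-HIT; vc=[4,14]
#9 0x64→b6/s0 MISS; vc=[4,14,12]
#10 0x66→b6/s0 L1-HIT; vc=[4,14,12]
#11 0x4d→b4/s0 VC-HIT; vc=[6,14,12]

MISSES = 4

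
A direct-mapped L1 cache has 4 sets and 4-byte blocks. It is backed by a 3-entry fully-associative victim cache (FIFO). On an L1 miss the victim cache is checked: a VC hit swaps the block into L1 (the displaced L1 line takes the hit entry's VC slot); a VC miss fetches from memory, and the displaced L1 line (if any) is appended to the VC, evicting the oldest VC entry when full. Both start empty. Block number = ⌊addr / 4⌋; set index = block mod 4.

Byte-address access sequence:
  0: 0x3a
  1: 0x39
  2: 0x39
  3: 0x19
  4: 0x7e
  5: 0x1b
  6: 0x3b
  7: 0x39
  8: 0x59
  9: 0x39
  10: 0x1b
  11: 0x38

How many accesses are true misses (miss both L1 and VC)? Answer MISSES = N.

MISSES = 4

0: 0x3a (blk 14, set 2) → MISS  vc=[]
1: 0x39 (blk 14, set 2) → L1-HIT  vc=[]
2: 0x39 (blk 14, set 2) → L1-HIT  vc=[]
3: 0x19 (blk 6, set 2) → MISS  vc=[14]
4: 0x7e (blk 31, set 3) → MISS  vc=[14]
5: 0x1b (blk 6, set 2) → L1-HIT  vc=[14]
6: 0x3b (blk 14, set 2) → VC-HIT  vc=[6]
7: 0x39 (blk 14, set 2) → L1-HIT  vc=[6]
8: 0x59 (blk 22, set 2) → MISS  vc=[6, 14]
9: 0x39 (blk 14, set 2) → VC-HIT  vc=[6, 22]
10: 0x1b (blk 6, set 2) → VC-HIT  vc=[14, 22]
11: 0x38 (blk 14, set 2) → VC-HIT  vc=[6, 22]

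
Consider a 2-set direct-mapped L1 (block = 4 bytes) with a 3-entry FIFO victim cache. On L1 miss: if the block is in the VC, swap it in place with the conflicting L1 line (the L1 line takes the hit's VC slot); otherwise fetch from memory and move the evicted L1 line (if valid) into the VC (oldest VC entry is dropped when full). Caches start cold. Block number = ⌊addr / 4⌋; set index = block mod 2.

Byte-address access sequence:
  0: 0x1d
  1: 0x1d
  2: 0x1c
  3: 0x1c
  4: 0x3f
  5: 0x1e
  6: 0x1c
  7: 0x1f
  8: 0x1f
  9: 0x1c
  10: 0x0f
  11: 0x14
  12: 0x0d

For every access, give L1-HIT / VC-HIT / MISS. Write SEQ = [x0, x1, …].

0: 0x1d (blk 7, set 1) → MISS  vc=[]
1: 0x1d (blk 7, set 1) → L1-HIT  vc=[]
2: 0x1c (blk 7, set 1) → L1-HIT  vc=[]
3: 0x1c (blk 7, set 1) → L1-HIT  vc=[]
4: 0x3f (blk 15, set 1) → MISS  vc=[7]
5: 0x1e (blk 7, set 1) → VC-HIT  vc=[15]
6: 0x1c (blk 7, set 1) → L1-HIT  vc=[15]
7: 0x1f (blk 7, set 1) → L1-HIT  vc=[15]
8: 0x1f (blk 7, set 1) → L1-HIT  vc=[15]
9: 0x1c (blk 7, set 1) → L1-HIT  vc=[15]
10: 0xf (blk 3, set 1) → MISS  vc=[15, 7]
11: 0x14 (blk 5, set 1) → MISS  vc=[15, 7, 3]
12: 0xd (blk 3, set 1) → VC-HIT  vc=[15, 7, 5]

SEQ = [MISS, L1-HIT, L1-HIT, L1-HIT, MISS, VC-HIT, L1-HIT, L1-HIT, L1-HIT, L1-HIT, MISS, MISS, VC-HIT]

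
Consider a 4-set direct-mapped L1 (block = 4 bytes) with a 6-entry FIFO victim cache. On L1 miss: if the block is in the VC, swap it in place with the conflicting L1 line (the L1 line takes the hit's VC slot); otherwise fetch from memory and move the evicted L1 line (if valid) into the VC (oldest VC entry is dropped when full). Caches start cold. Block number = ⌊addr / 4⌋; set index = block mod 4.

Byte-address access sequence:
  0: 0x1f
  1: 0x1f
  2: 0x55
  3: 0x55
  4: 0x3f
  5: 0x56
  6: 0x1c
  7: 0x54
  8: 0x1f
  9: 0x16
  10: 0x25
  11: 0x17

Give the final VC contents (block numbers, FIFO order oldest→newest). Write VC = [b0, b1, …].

0: 0x1f (blk 7, set 3) → MISS  vc=[]
1: 0x1f (blk 7, set 3) → L1-HIT  vc=[]
2: 0x55 (blk 21, set 1) → MISS  vc=[]
3: 0x55 (blk 21, set 1) → L1-HIT  vc=[]
4: 0x3f (blk 15, set 3) → MISS  vc=[7]
5: 0x56 (blk 21, set 1) → L1-HIT  vc=[7]
6: 0x1c (blk 7, set 3) → VC-HIT  vc=[15]
7: 0x54 (blk 21, set 1) → L1-HIT  vc=[15]
8: 0x1f (blk 7, set 3) → L1-HIT  vc=[15]
9: 0x16 (blk 5, set 1) → MISS  vc=[15, 21]
10: 0x25 (blk 9, set 1) → MISS  vc=[15, 21, 5]
11: 0x17 (blk 5, set 1) → VC-HIT  vc=[15, 21, 9]

VC = [15, 21, 9]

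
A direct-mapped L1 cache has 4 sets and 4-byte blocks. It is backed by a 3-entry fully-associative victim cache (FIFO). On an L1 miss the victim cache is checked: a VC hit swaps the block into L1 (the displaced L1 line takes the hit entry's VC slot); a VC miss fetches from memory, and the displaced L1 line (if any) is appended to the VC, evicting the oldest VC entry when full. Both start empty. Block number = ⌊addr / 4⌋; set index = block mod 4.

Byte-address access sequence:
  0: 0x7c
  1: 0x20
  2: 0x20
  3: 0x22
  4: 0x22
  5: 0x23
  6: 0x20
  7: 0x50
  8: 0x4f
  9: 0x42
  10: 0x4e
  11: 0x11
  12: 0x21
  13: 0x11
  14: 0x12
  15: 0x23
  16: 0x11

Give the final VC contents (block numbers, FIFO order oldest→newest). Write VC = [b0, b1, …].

0: 0x7c (blk 31, set 3) → MISS  vc=[]
1: 0x20 (blk 8, set 0) → MISS  vc=[]
2: 0x20 (blk 8, set 0) → L1-HIT  vc=[]
3: 0x22 (blk 8, set 0) → L1-HIT  vc=[]
4: 0x22 (blk 8, set 0) → L1-HIT  vc=[]
5: 0x23 (blk 8, set 0) → L1-HIT  vc=[]
6: 0x20 (blk 8, set 0) → L1-HIT  vc=[]
7: 0x50 (blk 20, set 0) → MISS  vc=[8]
8: 0x4f (blk 19, set 3) → MISS  vc=[8, 31]
9: 0x42 (blk 16, set 0) → MISS  vc=[8, 31, 20]
10: 0x4e (blk 19, set 3) → L1-HIT  vc=[8, 31, 20]
11: 0x11 (blk 4, set 0) → MISS  vc=[31, 20, 16]
12: 0x21 (blk 8, set 0) → MISS  vc=[20, 16, 4]
13: 0x11 (blk 4, set 0) → VC-HIT  vc=[20, 16, 8]
14: 0x12 (blk 4, set 0) → L1-HIT  vc=[20, 16, 8]
15: 0x23 (blk 8, set 0) → VC-HIT  vc=[20, 16, 4]
16: 0x11 (blk 4, set 0) → VC-HIT  vc=[20, 16, 8]

VC = [20, 16, 8]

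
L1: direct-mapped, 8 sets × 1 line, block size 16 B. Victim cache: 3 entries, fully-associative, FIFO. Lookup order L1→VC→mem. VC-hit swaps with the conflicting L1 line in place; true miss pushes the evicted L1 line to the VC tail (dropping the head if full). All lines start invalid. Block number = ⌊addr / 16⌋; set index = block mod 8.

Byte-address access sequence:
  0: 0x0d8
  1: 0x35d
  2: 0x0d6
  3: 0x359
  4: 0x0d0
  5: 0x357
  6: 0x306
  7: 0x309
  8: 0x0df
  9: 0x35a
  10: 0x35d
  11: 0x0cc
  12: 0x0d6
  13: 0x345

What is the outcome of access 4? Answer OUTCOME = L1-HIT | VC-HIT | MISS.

OUTCOME = VC-HIT

#0 0xd8→b13/s5 MISS; vc=[]
#1 0x35d→b53/s5 MISS; vc=[13]
#2 0xd6→b13/s5 VC-HIT; vc=[53]
#3 0x359→b53/s5 VC-HIT; vc=[13]
#4 0xd0→b13/s5 VC-HIT; vc=[53]
#5 0x357→b53/s5 VC-HIT; vc=[13]
#6 0x306→b48/s0 MISS; vc=[13]
#7 0x309→b48/s0 L1-HIT; vc=[13]
#8 0xdf→b13/s5 VC-HIT; vc=[53]
#9 0x35a→b53/s5 VC-HIT; vc=[13]
#10 0x35d→b53/s5 L1-HIT; vc=[13]
#11 0xcc→b12/s4 MISS; vc=[13]
#12 0xd6→b13/s5 VC-HIT; vc=[53]
#13 0x345→b52/s4 MISS; vc=[53,12]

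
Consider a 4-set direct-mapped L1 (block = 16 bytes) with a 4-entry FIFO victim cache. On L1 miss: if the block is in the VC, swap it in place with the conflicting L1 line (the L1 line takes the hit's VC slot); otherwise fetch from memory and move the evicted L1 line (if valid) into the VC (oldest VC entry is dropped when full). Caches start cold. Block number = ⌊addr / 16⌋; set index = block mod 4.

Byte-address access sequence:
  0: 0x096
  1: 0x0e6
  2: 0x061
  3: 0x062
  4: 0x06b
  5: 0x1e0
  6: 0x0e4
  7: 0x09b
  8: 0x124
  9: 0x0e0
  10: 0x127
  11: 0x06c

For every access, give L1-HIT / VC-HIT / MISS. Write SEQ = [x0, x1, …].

0: 0x96 (blk 9, set 1) → MISS  vc=[]
1: 0xe6 (blk 14, set 2) → MISS  vc=[]
2: 0x61 (blk 6, set 2) → MISS  vc=[14]
3: 0x62 (blk 6, set 2) → L1-HIT  vc=[14]
4: 0x6b (blk 6, set 2) → L1-HIT  vc=[14]
5: 0x1e0 (blk 30, set 2) → MISS  vc=[14, 6]
6: 0xe4 (blk 14, set 2) → VC-HIT  vc=[30, 6]
7: 0x9b (blk 9, set 1) → L1-HIT  vc=[30, 6]
8: 0x124 (blk 18, set 2) → MISS  vc=[30, 6, 14]
9: 0xe0 (blk 14, set 2) → VC-HIT  vc=[30, 6, 18]
10: 0x127 (blk 18, set 2) → VC-HIT  vc=[30, 6, 14]
11: 0x6c (blk 6, set 2) → VC-HIT  vc=[30, 18, 14]

SEQ = [MISS, MISS, MISS, L1-HIT, L1-HIT, MISS, VC-HIT, L1-HIT, MISS, VC-HIT, VC-HIT, VC-HIT]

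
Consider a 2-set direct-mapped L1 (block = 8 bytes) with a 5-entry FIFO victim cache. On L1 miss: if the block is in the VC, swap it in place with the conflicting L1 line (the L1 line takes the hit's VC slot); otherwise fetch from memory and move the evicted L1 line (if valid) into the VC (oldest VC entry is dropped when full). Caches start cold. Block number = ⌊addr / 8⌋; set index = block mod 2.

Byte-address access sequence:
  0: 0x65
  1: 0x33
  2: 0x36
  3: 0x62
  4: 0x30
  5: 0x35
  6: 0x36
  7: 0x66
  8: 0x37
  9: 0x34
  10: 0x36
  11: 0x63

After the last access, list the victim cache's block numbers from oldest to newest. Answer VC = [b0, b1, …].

0: 0x65 (blk 12, set 0) → MISS  vc=[]
1: 0x33 (blk 6, set 0) → MISS  vc=[12]
2: 0x36 (blk 6, set 0) → L1-HIT  vc=[12]
3: 0x62 (blk 12, set 0) → VC-HIT  vc=[6]
4: 0x30 (blk 6, set 0) → VC-HIT  vc=[12]
5: 0x35 (blk 6, set 0) → L1-HIT  vc=[12]
6: 0x36 (blk 6, set 0) → L1-HIT  vc=[12]
7: 0x66 (blk 12, set 0) → VC-HIT  vc=[6]
8: 0x37 (blk 6, set 0) → VC-HIT  vc=[12]
9: 0x34 (blk 6, set 0) → L1-HIT  vc=[12]
10: 0x36 (blk 6, set 0) → L1-HIT  vc=[12]
11: 0x63 (blk 12, set 0) → VC-HIT  vc=[6]

VC = [6]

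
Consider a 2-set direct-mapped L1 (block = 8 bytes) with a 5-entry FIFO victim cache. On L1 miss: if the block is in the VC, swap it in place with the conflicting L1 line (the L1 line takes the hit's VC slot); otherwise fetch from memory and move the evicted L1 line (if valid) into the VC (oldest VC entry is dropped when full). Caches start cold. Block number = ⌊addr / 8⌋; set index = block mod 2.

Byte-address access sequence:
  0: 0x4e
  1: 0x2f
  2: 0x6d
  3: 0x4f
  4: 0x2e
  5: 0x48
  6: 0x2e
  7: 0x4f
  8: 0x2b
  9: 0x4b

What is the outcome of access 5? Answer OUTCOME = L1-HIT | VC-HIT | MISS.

OUTCOME = VC-HIT

0: 0x4e (blk 9, set 1) → MISS  vc=[]
1: 0x2f (blk 5, set 1) → MISS  vc=[9]
2: 0x6d (blk 13, set 1) → MISS  vc=[9, 5]
3: 0x4f (blk 9, set 1) → VC-HIT  vc=[13, 5]
4: 0x2e (blk 5, set 1) → VC-HIT  vc=[13, 9]
5: 0x48 (blk 9, set 1) → VC-HIT  vc=[13, 5]
6: 0x2e (blk 5, set 1) → VC-HIT  vc=[13, 9]
7: 0x4f (blk 9, set 1) → VC-HIT  vc=[13, 5]
8: 0x2b (blk 5, set 1) → VC-HIT  vc=[13, 9]
9: 0x4b (blk 9, set 1) → VC-HIT  vc=[13, 5]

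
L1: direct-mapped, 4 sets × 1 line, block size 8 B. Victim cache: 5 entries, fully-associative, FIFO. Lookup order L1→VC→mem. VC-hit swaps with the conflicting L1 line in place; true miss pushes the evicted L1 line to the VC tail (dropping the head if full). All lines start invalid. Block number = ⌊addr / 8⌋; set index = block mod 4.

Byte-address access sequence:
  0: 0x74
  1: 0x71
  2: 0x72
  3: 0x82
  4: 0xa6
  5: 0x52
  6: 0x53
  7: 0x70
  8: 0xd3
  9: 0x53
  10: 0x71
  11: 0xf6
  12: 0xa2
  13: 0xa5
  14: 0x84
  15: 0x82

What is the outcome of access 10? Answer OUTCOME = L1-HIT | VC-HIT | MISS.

OUTCOME = VC-HIT

  [0] addr=0x74 blk=14 s=2: MISS | VC []
  [1] addr=0x71 blk=14 s=2: L1-HIT | VC []
  [2] addr=0x72 blk=14 s=2: L1-HIT | VC []
  [3] addr=0x82 blk=16 s=0: MISS | VC []
  [4] addr=0xa6 blk=20 s=0: MISS | VC [16]
  [5] addr=0x52 blk=10 s=2: MISS | VC [16, 14]
  [6] addr=0x53 blk=10 s=2: L1-HIT | VC [16, 14]
  [7] addr=0x70 blk=14 s=2: VC-HIT | VC [16, 10]
  [8] addr=0xd3 blk=26 s=2: MISS | VC [16, 10, 14]
  [9] addr=0x53 blk=10 s=2: VC-HIT | VC [16, 26, 14]
  [10] addr=0x71 blk=14 s=2: VC-HIT | VC [16, 26, 10]
  [11] addr=0xf6 blk=30 s=2: MISS | VC [16, 26, 10, 14]
  [12] addr=0xa2 blk=20 s=0: L1-HIT | VC [16, 26, 10, 14]
  [13] addr=0xa5 blk=20 s=0: L1-HIT | VC [16, 26, 10, 14]
  [14] addr=0x84 blk=16 s=0: VC-HIT | VC [20, 26, 10, 14]
  [15] addr=0x82 blk=16 s=0: L1-HIT | VC [20, 26, 10, 14]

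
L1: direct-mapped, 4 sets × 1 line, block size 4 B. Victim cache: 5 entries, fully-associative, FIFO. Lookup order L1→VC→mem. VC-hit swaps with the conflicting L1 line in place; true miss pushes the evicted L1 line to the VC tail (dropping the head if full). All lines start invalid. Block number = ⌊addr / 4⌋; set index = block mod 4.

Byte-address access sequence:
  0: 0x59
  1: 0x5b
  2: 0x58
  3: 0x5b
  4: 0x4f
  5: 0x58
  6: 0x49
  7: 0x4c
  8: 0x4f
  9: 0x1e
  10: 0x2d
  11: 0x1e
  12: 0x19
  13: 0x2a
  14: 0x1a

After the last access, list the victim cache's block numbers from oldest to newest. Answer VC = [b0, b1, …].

  [0] addr=0x59 blk=22 s=2: MISS | VC []
  [1] addr=0x5b blk=22 s=2: L1-HIT | VC []
  [2] addr=0x58 blk=22 s=2: L1-HIT | VC []
  [3] addr=0x5b blk=22 s=2: L1-HIT | VC []
  [4] addr=0x4f blk=19 s=3: MISS | VC []
  [5] addr=0x58 blk=22 s=2: L1-HIT | VC []
  [6] addr=0x49 blk=18 s=2: MISS | VC [22]
  [7] addr=0x4c blk=19 s=3: L1-HIT | VC [22]
  [8] addr=0x4f blk=19 s=3: L1-HIT | VC [22]
  [9] addr=0x1e blk=7 s=3: MISS | VC [22, 19]
  [10] addr=0x2d blk=11 s=3: MISS | VC [22, 19, 7]
  [11] addr=0x1e blk=7 s=3: VC-HIT | VC [22, 19, 11]
  [12] addr=0x19 blk=6 s=2: MISS | VC [22, 19, 11, 18]
  [13] addr=0x2a blk=10 s=2: MISS | VC [22, 19, 11, 18, 6]
  [14] addr=0x1a blk=6 s=2: VC-HIT | VC [22, 19, 11, 18, 10]

VC = [22, 19, 11, 18, 10]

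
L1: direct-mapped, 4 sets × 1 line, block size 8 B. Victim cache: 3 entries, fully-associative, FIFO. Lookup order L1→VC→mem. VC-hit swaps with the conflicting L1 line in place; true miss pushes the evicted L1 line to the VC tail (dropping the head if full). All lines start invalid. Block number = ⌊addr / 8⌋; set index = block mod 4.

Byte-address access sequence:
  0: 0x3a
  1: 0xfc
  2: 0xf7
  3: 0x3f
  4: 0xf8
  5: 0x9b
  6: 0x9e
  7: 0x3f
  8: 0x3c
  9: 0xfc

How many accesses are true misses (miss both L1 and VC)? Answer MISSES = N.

MISSES = 4

  [0] addr=0x3a blk=7 s=3: MISS | VC []
  [1] addr=0xfc blk=31 s=3: MISS | VC [7]
  [2] addr=0xf7 blk=30 s=2: MISS | VC [7]
  [3] addr=0x3f blk=7 s=3: VC-HIT | VC [31]
  [4] addr=0xf8 blk=31 s=3: VC-HIT | VC [7]
  [5] addr=0x9b blk=19 s=3: MISS | VC [7, 31]
  [6] addr=0x9e blk=19 s=3: L1-HIT | VC [7, 31]
  [7] addr=0x3f blk=7 s=3: VC-HIT | VC [19, 31]
  [8] addr=0x3c blk=7 s=3: L1-HIT | VC [19, 31]
  [9] addr=0xfc blk=31 s=3: VC-HIT | VC [19, 7]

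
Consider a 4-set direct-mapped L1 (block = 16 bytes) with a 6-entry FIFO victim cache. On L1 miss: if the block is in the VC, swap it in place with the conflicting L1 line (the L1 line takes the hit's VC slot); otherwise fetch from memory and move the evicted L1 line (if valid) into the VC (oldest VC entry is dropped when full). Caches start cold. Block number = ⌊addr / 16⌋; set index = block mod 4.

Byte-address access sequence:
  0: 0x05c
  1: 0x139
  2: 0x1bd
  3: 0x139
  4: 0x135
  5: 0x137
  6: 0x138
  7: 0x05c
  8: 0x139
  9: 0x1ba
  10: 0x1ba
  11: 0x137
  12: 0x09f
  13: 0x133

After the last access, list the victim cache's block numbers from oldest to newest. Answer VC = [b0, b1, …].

0: 0x5c (blk 5, set 1) → MISS  vc=[]
1: 0x139 (blk 19, set 3) → MISS  vc=[]
2: 0x1bd (blk 27, set 3) → MISS  vc=[19]
3: 0x139 (blk 19, set 3) → VC-HIT  vc=[27]
4: 0x135 (blk 19, set 3) → L1-HIT  vc=[27]
5: 0x137 (blk 19, set 3) → L1-HIT  vc=[27]
6: 0x138 (blk 19, set 3) → L1-HIT  vc=[27]
7: 0x5c (blk 5, set 1) → L1-HIT  vc=[27]
8: 0x139 (blk 19, set 3) → L1-HIT  vc=[27]
9: 0x1ba (blk 27, set 3) → VC-HIT  vc=[19]
10: 0x1ba (blk 27, set 3) → L1-HIT  vc=[19]
11: 0x137 (blk 19, set 3) → VC-HIT  vc=[27]
12: 0x9f (blk 9, set 1) → MISS  vc=[27, 5]
13: 0x133 (blk 19, set 3) → L1-HIT  vc=[27, 5]

VC = [27, 5]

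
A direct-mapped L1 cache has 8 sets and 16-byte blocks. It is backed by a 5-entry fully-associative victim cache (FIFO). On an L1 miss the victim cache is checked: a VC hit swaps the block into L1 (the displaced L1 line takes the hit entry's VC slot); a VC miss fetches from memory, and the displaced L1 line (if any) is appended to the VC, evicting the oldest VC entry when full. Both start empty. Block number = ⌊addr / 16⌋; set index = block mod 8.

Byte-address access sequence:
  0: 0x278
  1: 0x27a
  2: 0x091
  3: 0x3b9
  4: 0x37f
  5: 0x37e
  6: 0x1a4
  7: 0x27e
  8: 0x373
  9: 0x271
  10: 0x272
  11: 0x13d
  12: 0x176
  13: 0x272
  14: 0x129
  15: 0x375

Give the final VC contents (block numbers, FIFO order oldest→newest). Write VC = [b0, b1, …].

  [0] addr=0x278 blk=39 s=7: MISS | VC []
  [1] addr=0x27a blk=39 s=7: L1-HIT | VC []
  [2] addr=0x91 blk=9 s=1: MISS | VC []
  [3] addr=0x3b9 blk=59 s=3: MISS | VC []
  [4] addr=0x37f blk=55 s=7: MISS | VC [39]
  [5] addr=0x37e blk=55 s=7: L1-HIT | VC [39]
  [6] addr=0x1a4 blk=26 s=2: MISS | VC [39]
  [7] addr=0x27e blk=39 s=7: VC-HIT | VC [55]
  [8] addr=0x373 blk=55 s=7: VC-HIT | VC [39]
  [9] addr=0x271 blk=39 s=7: VC-HIT | VC [55]
  [10] addr=0x272 blk=39 s=7: L1-HIT | VC [55]
  [11] addr=0x13d blk=19 s=3: MISS | VC [55, 59]
  [12] addr=0x176 blk=23 s=7: MISS | VC [55, 59, 39]
  [13] addr=0x272 blk=39 s=7: VC-HIT | VC [55, 59, 23]
  [14] addr=0x129 blk=18 s=2: MISS | VC [55, 59, 23, 26]
  [15] addr=0x375 blk=55 s=7: VC-HIT | VC [39, 59, 23, 26]

VC = [39, 59, 23, 26]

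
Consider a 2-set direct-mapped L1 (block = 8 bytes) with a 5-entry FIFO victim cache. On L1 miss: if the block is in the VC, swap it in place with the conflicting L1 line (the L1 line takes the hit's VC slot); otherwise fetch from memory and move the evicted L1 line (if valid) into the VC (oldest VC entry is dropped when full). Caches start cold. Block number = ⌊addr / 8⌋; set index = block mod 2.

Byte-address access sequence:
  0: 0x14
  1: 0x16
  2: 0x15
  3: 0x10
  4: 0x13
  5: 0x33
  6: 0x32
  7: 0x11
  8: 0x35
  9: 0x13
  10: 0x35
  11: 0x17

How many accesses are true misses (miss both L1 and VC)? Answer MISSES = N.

MISSES = 2

#0 0x14→b2/s0 MISS; vc=[]
#1 0x16→b2/s0 L1-HIT; vc=[]
#2 0x15→b2/s0 L1-HIT; vc=[]
#3 0x10→b2/s0 L1-HIT; vc=[]
#4 0x13→b2/s0 L1-HIT; vc=[]
#5 0x33→b6/s0 MISS; vc=[2]
#6 0x32→b6/s0 L1-HIT; vc=[2]
#7 0x11→b2/s0 VC-HIT; vc=[6]
#8 0x35→b6/s0 VC-HIT; vc=[2]
#9 0x13→b2/s0 VC-HIT; vc=[6]
#10 0x35→b6/s0 VC-HIT; vc=[2]
#11 0x17→b2/s0 VC-HIT; vc=[6]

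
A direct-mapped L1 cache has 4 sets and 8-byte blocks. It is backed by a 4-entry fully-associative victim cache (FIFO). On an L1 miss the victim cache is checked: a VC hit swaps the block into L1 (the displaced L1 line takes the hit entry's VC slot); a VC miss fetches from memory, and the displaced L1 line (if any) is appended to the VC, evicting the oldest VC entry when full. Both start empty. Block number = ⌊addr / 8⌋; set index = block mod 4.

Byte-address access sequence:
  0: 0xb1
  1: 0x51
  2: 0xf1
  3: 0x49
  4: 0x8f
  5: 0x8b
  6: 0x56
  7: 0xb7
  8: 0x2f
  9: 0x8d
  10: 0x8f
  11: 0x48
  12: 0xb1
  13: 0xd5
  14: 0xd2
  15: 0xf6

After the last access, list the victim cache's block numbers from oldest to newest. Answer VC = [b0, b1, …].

VC = [26, 17, 5, 22]

  [0] addr=0xb1 blk=22 s=2: MISS | VC []
  [1] addr=0x51 blk=10 s=2: MISS | VC [22]
  [2] addr=0xf1 blk=30 s=2: MISS | VC [22, 10]
  [3] addr=0x49 blk=9 s=1: MISS | VC [22, 10]
  [4] addr=0x8f blk=17 s=1: MISS | VC [22, 10, 9]
  [5] addr=0x8b blk=17 s=1: L1-HIT | VC [22, 10, 9]
  [6] addr=0x56 blk=10 s=2: VC-HIT | VC [22, 30, 9]
  [7] addr=0xb7 blk=22 s=2: VC-HIT | VC [10, 30, 9]
  [8] addr=0x2f blk=5 s=1: MISS | VC [10, 30, 9, 17]
  [9] addr=0x8d blk=17 s=1: VC-HIT | VC [10, 30, 9, 5]
  [10] addr=0x8f blk=17 s=1: L1-HIT | VC [10, 30, 9, 5]
  [11] addr=0x48 blk=9 s=1: VC-HIT | VC [10, 30, 17, 5]
  [12] addr=0xb1 blk=22 s=2: L1-HIT | VC [10, 30, 17, 5]
  [13] addr=0xd5 blk=26 s=2: MISS | VC [30, 17, 5, 22]
  [14] addr=0xd2 blk=26 s=2: L1-HIT | VC [30, 17, 5, 22]
  [15] addr=0xf6 blk=30 s=2: VC-HIT | VC [26, 17, 5, 22]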